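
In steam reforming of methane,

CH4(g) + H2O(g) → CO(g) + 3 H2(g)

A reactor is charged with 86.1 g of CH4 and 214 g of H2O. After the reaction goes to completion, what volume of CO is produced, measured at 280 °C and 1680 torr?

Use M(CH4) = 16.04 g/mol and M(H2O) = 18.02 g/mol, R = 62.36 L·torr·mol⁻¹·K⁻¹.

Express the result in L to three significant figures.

110 L

n(CH4) = 86.1 / 16.04 = 5.368 mol
n(H2O) = 214 / 18.02 = 11.88 mol
For 5.368 mol CH4, stoichiometry requires (1/1) × 5.368 = 5.368 mol H2O; 11.88 mol is available, so CH4 is limiting.
n(CO) = (1/1) × 5.368 = 5.368 mol
V(CO) = nRT/P = 5.368 × 62.36 × 553.15 / 1680 = 110.2 L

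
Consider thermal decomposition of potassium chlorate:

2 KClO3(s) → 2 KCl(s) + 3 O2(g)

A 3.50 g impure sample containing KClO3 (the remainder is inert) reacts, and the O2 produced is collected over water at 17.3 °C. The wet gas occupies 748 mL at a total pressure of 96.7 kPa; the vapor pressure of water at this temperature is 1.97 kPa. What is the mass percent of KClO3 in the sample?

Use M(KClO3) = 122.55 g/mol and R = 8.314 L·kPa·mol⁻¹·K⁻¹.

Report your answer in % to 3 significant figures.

68.5 %

P(O2) = 96.7 − 1.97 = 94.73 kPa
n(O2) = PV/RT = (94.73 × 0.7480) / (8.314 × 290.45) = 0.02934 mol
n(KClO3) = (2/3) × 0.02934 = 0.01956 mol
m(KClO3) = 0.01956 × 122.55 = 2.397 g
%KClO3 = 2.397 / 3.50 × 100 = 68.49%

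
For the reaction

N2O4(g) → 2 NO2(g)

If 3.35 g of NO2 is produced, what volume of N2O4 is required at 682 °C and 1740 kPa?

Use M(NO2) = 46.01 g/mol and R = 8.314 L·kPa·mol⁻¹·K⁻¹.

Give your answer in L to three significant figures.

0.166 L

n(NO2) = 3.350 / 46.01 = 0.07281 mol
n(N2O4) = (1/2) × 0.07281 = 0.03640 mol
V = nRT/P = 0.03640 × 8.314 × 955.15 / 1740 = 0.1661 L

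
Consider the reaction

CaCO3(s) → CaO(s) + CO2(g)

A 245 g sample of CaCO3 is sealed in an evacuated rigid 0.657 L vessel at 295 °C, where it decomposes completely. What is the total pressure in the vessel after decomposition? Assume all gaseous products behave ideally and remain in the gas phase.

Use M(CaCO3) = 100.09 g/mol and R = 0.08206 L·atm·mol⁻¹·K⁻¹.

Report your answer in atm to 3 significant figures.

174 atm

n(CaCO3) = 245 / 100.09 = 2.448 mol
n(gas produced) = (1/1) × 2.448 = 2.448 mol
P = nRT/V = 2.448 × 0.08206 × 568.15 / 0.657 = 173.7 atm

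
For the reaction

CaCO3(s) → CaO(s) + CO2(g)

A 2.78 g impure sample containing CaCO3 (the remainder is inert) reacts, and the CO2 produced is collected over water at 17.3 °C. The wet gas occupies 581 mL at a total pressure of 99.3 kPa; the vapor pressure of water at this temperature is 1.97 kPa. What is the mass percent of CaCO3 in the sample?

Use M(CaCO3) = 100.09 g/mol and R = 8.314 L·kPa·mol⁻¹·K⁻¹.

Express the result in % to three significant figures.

84.3 %

P(CO2) = 99.3 − 1.97 = 97.33 kPa
n(CO2) = PV/RT = (97.33 × 0.5810) / (8.314 × 290.45) = 0.02342 mol
n(CaCO3) = (1/1) × 0.02342 = 0.02342 mol
m(CaCO3) = 0.02342 × 100.09 = 2.344 g
%CaCO3 = 2.344 / 2.78 × 100 = 84.32%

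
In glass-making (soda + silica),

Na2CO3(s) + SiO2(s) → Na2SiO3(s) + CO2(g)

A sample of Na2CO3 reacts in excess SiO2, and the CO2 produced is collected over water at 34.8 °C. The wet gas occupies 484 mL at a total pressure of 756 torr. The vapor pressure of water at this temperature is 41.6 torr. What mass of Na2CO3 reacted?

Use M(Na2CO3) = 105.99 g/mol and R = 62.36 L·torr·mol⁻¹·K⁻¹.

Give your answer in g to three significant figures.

1.91 g

P(CO2) = 756 − 41.6 = 714.4 torr
n(CO2) = PV/RT = (714.4 × 0.4840) / (62.36 × 307.95) = 0.01801 mol
n(Na2CO3) = (1/1) × 0.01801 = 0.01801 mol
m(Na2CO3) = 0.01801 × 105.99 = 1.909 g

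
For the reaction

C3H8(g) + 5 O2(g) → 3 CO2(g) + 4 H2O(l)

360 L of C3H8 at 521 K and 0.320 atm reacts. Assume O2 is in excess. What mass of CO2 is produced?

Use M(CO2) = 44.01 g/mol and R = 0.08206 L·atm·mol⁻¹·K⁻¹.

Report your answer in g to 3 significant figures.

356 g

n(C3H8) = PV/RT = (0.320 × 360) / (0.08206 × 521) = 2.695 mol
n(CO2) = (3/1) × 2.695 = 8.085 mol
m(CO2) = 8.085 × 44.01 = 355.8 g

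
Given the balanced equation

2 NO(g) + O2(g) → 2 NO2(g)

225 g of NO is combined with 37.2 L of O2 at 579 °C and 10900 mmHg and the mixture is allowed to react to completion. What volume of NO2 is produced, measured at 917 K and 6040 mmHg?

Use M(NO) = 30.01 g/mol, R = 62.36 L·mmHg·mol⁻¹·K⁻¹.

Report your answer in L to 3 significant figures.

71.0 L

n(NO) = 225 / 30.01 = 7.498 mol
n(O2) = PV/RT = (10900 × 37.2) / (62.36 × 852.15) = 7.630 mol
For 7.498 mol NO, stoichiometry requires (1/2) × 7.498 = 3.749 mol O2; 7.630 mol is available, so NO is limiting.
n(NO2) = (2/2) × 7.498 = 7.498 mol
V(NO2) = nRT/P = 7.498 × 62.36 × 917 / 6040 = 70.99 L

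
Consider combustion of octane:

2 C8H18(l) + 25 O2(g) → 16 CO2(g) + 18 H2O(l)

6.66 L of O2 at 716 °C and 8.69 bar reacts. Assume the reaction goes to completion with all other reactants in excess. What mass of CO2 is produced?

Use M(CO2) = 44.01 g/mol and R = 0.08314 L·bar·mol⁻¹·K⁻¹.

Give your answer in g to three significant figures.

19.8 g

n(O2) = PV/RT = (8.69 × 6.66) / (0.08314 × 989.15) = 0.7038 mol
n(CO2) = (16/25) × 0.7038 = 0.4504 mol
m(CO2) = 0.4504 × 44.01 = 19.82 g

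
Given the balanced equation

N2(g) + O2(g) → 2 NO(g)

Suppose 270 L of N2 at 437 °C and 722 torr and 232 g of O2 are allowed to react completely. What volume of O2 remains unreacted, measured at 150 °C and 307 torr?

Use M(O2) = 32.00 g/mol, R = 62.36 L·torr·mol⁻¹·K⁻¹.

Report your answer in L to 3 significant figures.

245 L

n(N2) = PV/RT = (722 × 270) / (62.36 × 710.15) = 4.402 mol
n(O2) = 232 / 32.00 = 7.250 mol
For 4.402 mol N2, stoichiometry requires (1/1) × 4.402 = 4.402 mol O2; 7.250 mol is available, so N2 is limiting.
n(O2) consumed = (1/1) × 4.402 = 4.402 mol; remaining = 7.250 − 4.402 = 2.848 mol
V(O2) = nRT/P = 2.848 × 62.36 × 423.15 / 307 = 244.8 L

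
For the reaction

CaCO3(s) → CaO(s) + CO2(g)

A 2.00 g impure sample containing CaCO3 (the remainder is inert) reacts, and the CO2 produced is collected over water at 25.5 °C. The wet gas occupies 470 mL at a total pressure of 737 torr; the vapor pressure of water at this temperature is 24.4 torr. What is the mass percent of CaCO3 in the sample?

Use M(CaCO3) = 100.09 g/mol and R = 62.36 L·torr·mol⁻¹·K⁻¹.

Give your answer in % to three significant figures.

90.0 %

P(CO2) = 737 − 24.4 = 712.6 torr
n(CO2) = PV/RT = (712.6 × 0.4700) / (62.36 × 298.65) = 0.01798 mol
n(CaCO3) = (1/1) × 0.01798 = 0.01798 mol
m(CaCO3) = 0.01798 × 100.09 = 1.800 g
%CaCO3 = 1.800 / 2.00 × 100 = 90.00%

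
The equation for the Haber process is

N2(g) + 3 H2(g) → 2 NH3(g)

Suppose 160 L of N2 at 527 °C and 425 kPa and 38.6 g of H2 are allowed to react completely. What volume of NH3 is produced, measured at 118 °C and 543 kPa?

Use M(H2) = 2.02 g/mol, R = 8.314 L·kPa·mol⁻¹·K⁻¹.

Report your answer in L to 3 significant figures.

76.3 L

n(N2) = PV/RT = (425 × 160) / (8.314 × 800.15) = 10.22 mol
n(H2) = 38.6 / 2.02 = 19.11 mol
For 10.22 mol N2, stoichiometry requires (3/1) × 10.22 = 30.66 mol H2; 19.11 mol is available, so H2 is limiting.
n(NH3) = (2/3) × 19.11 = 12.74 mol
V(NH3) = nRT/P = 12.74 × 8.314 × 391.15 / 543 = 76.30 L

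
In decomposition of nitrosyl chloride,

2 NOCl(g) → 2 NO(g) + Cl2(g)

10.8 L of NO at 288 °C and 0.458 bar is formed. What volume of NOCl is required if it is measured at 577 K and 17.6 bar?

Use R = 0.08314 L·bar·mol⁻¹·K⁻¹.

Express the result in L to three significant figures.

0.289 L

n(NO) = PV/RT = (0.458 × 10.8) / (0.08314 × 561.15) = 0.1060 mol
n(NOCl) = (2/2) × 0.1060 = 0.1060 mol
V = nRT/P = 0.1060 × 0.08314 × 577 / 17.6 = 0.2889 L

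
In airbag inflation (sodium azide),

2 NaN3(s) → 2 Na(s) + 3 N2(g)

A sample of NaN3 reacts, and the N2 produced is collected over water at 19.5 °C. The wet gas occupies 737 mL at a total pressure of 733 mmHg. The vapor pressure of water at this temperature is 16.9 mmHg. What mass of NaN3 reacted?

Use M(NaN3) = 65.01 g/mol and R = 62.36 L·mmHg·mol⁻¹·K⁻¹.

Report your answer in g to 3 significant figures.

P(N2) = 733 − 16.9 = 716.1 mmHg
n(N2) = PV/RT = (716.1 × 0.7370) / (62.36 × 292.65) = 0.02892 mol
n(NaN3) = (2/3) × 0.02892 = 0.01928 mol
m(NaN3) = 0.01928 × 65.01 = 1.253 g

1.25 g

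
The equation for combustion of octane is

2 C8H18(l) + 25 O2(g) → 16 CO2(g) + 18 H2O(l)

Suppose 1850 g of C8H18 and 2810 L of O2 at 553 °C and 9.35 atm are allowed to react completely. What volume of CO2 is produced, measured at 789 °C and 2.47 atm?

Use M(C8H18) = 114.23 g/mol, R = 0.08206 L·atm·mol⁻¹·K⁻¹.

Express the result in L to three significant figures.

4570 L

n(C8H18) = 1850 / 114.23 = 16.20 mol
n(O2) = PV/RT = (9.35 × 2810) / (0.08206 × 826.15) = 387.5 mol
For 16.20 mol C8H18, stoichiometry requires (25/2) × 16.20 = 202.5 mol O2; 387.5 mol is available, so C8H18 is limiting.
n(CO2) = (16/2) × 16.20 = 129.6 mol
V(CO2) = nRT/P = 129.6 × 0.08206 × 1062.15 / 2.47 = 4573 L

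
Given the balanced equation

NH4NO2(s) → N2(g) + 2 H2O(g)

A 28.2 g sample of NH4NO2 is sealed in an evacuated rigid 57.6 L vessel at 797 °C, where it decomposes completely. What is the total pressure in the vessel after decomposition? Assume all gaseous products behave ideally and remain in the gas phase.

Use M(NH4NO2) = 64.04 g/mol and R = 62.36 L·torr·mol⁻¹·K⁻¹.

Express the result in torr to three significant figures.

n(NH4NO2) = 28.2 / 64.04 = 0.4403 mol
n(gas produced) = (3/1) × 0.4403 = 1.321 mol
P = nRT/V = 1.321 × 62.36 × 1070.15 / 57.6 = 1530 torr

1530 torr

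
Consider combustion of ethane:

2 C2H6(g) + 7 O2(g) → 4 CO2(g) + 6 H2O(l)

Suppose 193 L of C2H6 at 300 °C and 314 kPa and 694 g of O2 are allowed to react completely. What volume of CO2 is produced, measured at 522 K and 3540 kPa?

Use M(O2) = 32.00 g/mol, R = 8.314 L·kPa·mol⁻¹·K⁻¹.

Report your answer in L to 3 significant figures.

n(C2H6) = PV/RT = (314 × 193) / (8.314 × 573.15) = 12.72 mol
n(O2) = 694 / 32.00 = 21.69 mol
For 12.72 mol C2H6, stoichiometry requires (7/2) × 12.72 = 44.52 mol O2; 21.69 mol is available, so O2 is limiting.
n(CO2) = (4/7) × 21.69 = 12.39 mol
V(CO2) = nRT/P = 12.39 × 8.314 × 522 / 3540 = 15.19 L

15.2 L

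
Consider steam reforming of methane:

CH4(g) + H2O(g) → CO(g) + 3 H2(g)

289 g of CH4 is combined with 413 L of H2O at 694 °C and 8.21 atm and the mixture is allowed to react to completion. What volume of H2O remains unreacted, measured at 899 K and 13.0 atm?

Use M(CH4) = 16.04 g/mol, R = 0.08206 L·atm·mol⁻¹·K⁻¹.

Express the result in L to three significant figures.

n(CH4) = 289 / 16.04 = 18.02 mol
n(H2O) = PV/RT = (8.21 × 413) / (0.08206 × 967.15) = 42.72 mol
For 18.02 mol CH4, stoichiometry requires (1/1) × 18.02 = 18.02 mol H2O; 42.72 mol is available, so CH4 is limiting.
n(H2O) consumed = (1/1) × 18.02 = 18.02 mol; remaining = 42.72 − 18.02 = 24.70 mol
V(H2O) = nRT/P = 24.70 × 0.08206 × 899 / 13.0 = 140.2 L

140 L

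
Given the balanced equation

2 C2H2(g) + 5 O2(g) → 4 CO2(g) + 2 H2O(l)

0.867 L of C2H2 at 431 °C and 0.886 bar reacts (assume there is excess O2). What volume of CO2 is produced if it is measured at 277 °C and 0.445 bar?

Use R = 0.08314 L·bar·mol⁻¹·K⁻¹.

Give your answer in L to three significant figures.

2.70 L

n(C2H2) = PV/RT = (0.886 × 0.867) / (0.08314 × 704.15) = 0.01312 mol
n(CO2) = (4/2) × 0.01312 = 0.02624 mol
V = nRT/P = 0.02624 × 0.08314 × 550.15 / 0.445 = 2.697 L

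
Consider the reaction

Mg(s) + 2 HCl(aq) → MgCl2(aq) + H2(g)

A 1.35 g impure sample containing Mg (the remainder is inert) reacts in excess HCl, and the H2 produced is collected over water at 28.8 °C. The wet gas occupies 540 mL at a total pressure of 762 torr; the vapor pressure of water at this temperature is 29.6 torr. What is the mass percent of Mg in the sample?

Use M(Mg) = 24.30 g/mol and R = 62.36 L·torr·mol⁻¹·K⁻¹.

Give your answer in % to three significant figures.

37.8 %

P(H2) = 762 − 29.6 = 732.4 torr
n(H2) = PV/RT = (732.4 × 0.5400) / (62.36 × 301.95) = 0.02100 mol
n(Mg) = (1/1) × 0.02100 = 0.02100 mol
m(Mg) = 0.02100 × 24.30 = 0.5103 g
%Mg = 0.5103 / 1.35 × 100 = 37.80%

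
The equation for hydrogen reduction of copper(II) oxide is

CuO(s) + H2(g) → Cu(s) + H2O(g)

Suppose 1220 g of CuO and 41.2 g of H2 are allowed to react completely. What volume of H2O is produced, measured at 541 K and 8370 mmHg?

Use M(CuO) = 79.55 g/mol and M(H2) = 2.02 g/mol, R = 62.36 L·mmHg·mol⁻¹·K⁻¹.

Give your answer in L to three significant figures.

n(CuO) = 1220 / 79.55 = 15.34 mol
n(H2) = 41.2 / 2.02 = 20.40 mol
For 15.34 mol CuO, stoichiometry requires (1/1) × 15.34 = 15.34 mol H2; 20.40 mol is available, so CuO is limiting.
n(H2O) = (1/1) × 15.34 = 15.34 mol
V(H2O) = nRT/P = 15.34 × 62.36 × 541 / 8370 = 61.83 L

61.8 L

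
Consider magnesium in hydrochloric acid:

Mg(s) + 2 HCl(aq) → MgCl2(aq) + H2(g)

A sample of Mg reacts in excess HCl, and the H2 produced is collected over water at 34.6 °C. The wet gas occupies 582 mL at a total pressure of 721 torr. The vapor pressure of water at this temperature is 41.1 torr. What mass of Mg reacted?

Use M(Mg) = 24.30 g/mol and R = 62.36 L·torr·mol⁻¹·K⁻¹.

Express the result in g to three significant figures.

0.501 g

P(H2) = 721 − 41.1 = 679.9 torr
n(H2) = PV/RT = (679.9 × 0.5820) / (62.36 × 307.75) = 0.02062 mol
n(Mg) = (1/1) × 0.02062 = 0.02062 mol
m(Mg) = 0.02062 × 24.30 = 0.5011 g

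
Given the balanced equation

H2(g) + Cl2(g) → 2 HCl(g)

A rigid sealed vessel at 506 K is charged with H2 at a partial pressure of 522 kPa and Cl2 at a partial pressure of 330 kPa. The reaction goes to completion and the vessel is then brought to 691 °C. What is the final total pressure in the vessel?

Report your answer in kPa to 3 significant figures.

At constant V, partial pressures at 506 K are proportional to moles, so apply stoichiometry directly to pressures.
P(Cl2) required for 522 kPa of H2 = (1/1) × 522 = 522.0 kPa; available 330 kPa, so Cl2 is limiting.
P(H2) remaining = 522 − (1/1) × 330 = 192.0 kPa
P(gaseous products) = (2)/1 × 330 = 660.0 kPa
P_total at 506 K = 192.0 + 660.0 = 852.0 kPa
Scaling to 691 °C: P = 852.0 × 964.15/506 = 1623 kPa

1620 kPa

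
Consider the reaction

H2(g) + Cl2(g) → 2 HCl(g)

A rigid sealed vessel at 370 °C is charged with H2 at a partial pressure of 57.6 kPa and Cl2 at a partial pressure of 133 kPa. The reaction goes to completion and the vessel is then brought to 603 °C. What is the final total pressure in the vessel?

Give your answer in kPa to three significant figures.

260 kPa

With V and T fixed, P_i ∝ n_i, so the mole ratios apply directly to partial pressures at 370 °C.
P(Cl2) required for 57.6 kPa of H2 = (1/1) × 57.6 = 57.60 kPa; available 133 kPa, so H2 is limiting.
P(Cl2) remaining = 133 − (1/1) × 57.6 = 75.40 kPa
P(gaseous products) = (2)/1 × 57.6 = 115.2 kPa
P_total at 370 °C = 75.40 + 115.2 = 190.6 kPa
Scaling to 603 °C: P = 190.6 × 876.15/643.15 = 259.7 kPa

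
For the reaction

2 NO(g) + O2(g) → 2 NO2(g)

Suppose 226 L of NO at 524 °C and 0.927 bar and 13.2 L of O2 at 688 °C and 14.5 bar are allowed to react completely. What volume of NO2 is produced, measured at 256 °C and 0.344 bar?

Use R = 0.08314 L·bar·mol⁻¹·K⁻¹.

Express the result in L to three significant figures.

n(NO) = PV/RT = (0.927 × 226) / (0.08314 × 797.15) = 3.161 mol
n(O2) = PV/RT = (14.5 × 13.2) / (0.08314 × 961.15) = 2.395 mol
For 3.161 mol NO, stoichiometry requires (1/2) × 3.161 = 1.581 mol O2; 2.395 mol is available, so NO is limiting.
n(NO2) = (2/2) × 3.161 = 3.161 mol
V(NO2) = nRT/P = 3.161 × 0.08314 × 529.15 / 0.344 = 404.3 L

404 L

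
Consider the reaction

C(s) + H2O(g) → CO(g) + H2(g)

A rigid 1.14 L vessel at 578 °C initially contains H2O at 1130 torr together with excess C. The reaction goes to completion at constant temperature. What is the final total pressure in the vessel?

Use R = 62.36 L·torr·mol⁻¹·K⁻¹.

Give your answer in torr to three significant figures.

At constant T and V, P ∝ n(gas): 1 mol gas → 2 mol gas.
P_final = (2/1) × 1130 = 2260 torr

2260 torr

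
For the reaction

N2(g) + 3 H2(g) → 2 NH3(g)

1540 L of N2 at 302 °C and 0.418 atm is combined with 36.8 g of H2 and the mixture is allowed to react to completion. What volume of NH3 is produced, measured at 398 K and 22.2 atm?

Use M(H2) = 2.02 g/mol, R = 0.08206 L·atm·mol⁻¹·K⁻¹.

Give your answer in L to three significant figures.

n(N2) = PV/RT = (0.418 × 1540) / (0.08206 × 575.15) = 13.64 mol
n(H2) = 36.8 / 2.02 = 18.22 mol
For 13.64 mol N2, stoichiometry requires (3/1) × 13.64 = 40.92 mol H2; 18.22 mol is available, so H2 is limiting.
n(NH3) = (2/3) × 18.22 = 12.15 mol
V(NH3) = nRT/P = 12.15 × 0.08206 × 398 / 22.2 = 17.87 L

17.9 L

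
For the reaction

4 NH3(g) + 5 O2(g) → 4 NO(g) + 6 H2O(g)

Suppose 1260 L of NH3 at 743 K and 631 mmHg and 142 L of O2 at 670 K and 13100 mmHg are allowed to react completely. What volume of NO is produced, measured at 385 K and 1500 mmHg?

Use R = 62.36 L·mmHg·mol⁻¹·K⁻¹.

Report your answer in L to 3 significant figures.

n(NH3) = PV/RT = (631 × 1260) / (62.36 × 743) = 17.16 mol
n(O2) = PV/RT = (13100 × 142) / (62.36 × 670) = 44.52 mol
For 17.16 mol NH3, stoichiometry requires (5/4) × 17.16 = 21.45 mol O2; 44.52 mol is available, so NH3 is limiting.
n(NO) = (4/4) × 17.16 = 17.16 mol
V(NO) = nRT/P = 17.16 × 62.36 × 385 / 1500 = 274.7 L

275 L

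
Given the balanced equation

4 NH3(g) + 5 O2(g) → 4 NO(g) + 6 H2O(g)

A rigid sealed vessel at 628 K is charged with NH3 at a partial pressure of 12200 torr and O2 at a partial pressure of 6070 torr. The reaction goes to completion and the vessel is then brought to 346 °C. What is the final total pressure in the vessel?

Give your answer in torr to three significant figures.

19200 torr

At constant V, partial pressures at 628 K are proportional to moles, so apply stoichiometry directly to pressures.
P(O2) required for 12200 torr of NH3 = (5/4) × 12200 = 15250 torr; available 6070 torr, so O2 is limiting.
P(NH3) remaining = 12200 − (4/5) × 6070 = 7344 torr
P(gaseous products) = (4+6)/5 × 6070 = 12140 torr
P_total at 628 K = 7344 + 12140 = 19480 torr
Scaling to 346 °C: P = 19480 × 619.15/628 = 19210 torr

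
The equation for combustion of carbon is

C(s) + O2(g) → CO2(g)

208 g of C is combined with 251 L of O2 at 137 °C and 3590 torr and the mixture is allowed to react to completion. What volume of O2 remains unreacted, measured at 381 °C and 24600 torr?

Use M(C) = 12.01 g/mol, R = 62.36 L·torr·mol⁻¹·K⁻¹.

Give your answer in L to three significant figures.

29.7 L

n(C) = 208 / 12.01 = 17.32 mol
n(O2) = PV/RT = (3590 × 251) / (62.36 × 410.15) = 35.23 mol
For 17.32 mol C, stoichiometry requires (1/1) × 17.32 = 17.32 mol O2; 35.23 mol is available, so C is limiting.
n(O2) consumed = (1/1) × 17.32 = 17.32 mol; remaining = 35.23 − 17.32 = 17.91 mol
V(O2) = nRT/P = 17.91 × 62.36 × 654.15 / 24600 = 29.70 L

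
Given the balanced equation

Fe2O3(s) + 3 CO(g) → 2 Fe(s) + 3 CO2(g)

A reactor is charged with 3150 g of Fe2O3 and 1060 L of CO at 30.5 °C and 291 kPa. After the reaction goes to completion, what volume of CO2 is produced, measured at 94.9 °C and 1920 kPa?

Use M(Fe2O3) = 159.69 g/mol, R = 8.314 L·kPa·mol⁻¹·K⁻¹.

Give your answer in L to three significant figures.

94.3 L

n(Fe2O3) = 3150 / 159.69 = 19.73 mol
n(CO) = PV/RT = (291 × 1060) / (8.314 × 303.65) = 122.2 mol
For 19.73 mol Fe2O3, stoichiometry requires (3/1) × 19.73 = 59.19 mol CO; 122.2 mol is available, so Fe2O3 is limiting.
n(CO2) = (3/1) × 19.73 = 59.19 mol
V(CO2) = nRT/P = 59.19 × 8.314 × 368.05 / 1920 = 94.33 L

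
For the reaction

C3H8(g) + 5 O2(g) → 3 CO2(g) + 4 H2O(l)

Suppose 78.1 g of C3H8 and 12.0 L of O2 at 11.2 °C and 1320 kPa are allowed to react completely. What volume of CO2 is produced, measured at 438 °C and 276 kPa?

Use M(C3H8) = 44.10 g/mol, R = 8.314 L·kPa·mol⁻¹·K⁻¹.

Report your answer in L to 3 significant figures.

n(C3H8) = 78.1 / 44.10 = 1.771 mol
n(O2) = PV/RT = (1320 × 12.0) / (8.314 × 284.35) = 6.700 mol
For 1.771 mol C3H8, stoichiometry requires (5/1) × 1.771 = 8.855 mol O2; 6.700 mol is available, so O2 is limiting.
n(CO2) = (3/5) × 6.700 = 4.020 mol
V(CO2) = nRT/P = 4.020 × 8.314 × 711.15 / 276 = 86.12 L

86.1 L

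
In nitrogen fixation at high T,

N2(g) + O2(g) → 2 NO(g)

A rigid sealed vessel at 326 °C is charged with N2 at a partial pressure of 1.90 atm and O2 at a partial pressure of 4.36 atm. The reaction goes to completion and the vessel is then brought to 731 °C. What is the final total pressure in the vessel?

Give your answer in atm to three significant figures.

Because the vessel is rigid and T is held at 326 °C, work the stoichiometry in partial pressures (P_i = n_iRT/V).
P(O2) required for 1.90 atm of N2 = (1/1) × 1.90 = 1.900 atm; available 4.36 atm, so N2 is limiting.
P(O2) remaining = 4.36 − (1/1) × 1.90 = 2.460 atm
P(gaseous products) = (2)/1 × 1.90 = 3.800 atm
P_total at 326 °C = 2.460 + 3.800 = 6.260 atm
Scaling to 731 °C: P = 6.260 × 1004.15/599.15 = 10.49 atm

10.5 atm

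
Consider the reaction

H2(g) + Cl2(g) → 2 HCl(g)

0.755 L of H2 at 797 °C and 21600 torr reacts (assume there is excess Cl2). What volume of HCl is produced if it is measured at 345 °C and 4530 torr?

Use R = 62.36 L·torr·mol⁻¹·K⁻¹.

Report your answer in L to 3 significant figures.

n(H2) = PV/RT = (21600 × 0.755) / (62.36 × 1070.15) = 0.2444 mol
n(HCl) = (2/1) × 0.2444 = 0.4888 mol
V = nRT/P = 0.4888 × 62.36 × 618.15 / 4530 = 4.159 L

4.16 L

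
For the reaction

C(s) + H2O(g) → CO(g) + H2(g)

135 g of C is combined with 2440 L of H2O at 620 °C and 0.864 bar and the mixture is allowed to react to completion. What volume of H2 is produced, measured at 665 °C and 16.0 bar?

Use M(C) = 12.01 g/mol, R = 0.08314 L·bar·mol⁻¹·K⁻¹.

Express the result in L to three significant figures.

n(C) = 135 / 12.01 = 11.24 mol
n(H2O) = PV/RT = (0.864 × 2440) / (0.08314 × 893.15) = 28.39 mol
For 11.24 mol C, stoichiometry requires (1/1) × 11.24 = 11.24 mol H2O; 28.39 mol is available, so C is limiting.
n(H2) = (1/1) × 11.24 = 11.24 mol
V(H2) = nRT/P = 11.24 × 0.08314 × 938.15 / 16.0 = 54.79 L

54.8 L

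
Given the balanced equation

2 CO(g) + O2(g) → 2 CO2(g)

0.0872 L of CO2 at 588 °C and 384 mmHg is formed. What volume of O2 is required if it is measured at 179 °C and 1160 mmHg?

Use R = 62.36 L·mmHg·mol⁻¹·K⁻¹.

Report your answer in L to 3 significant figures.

n(CO2) = PV/RT = (384 × 0.0872) / (62.36 × 861.15) = 0.0006235 mol
n(O2) = (1/2) × 0.0006235 = 0.0003118 mol
V = nRT/P = 0.0003118 × 62.36 × 452.15 / 1160 = 0.007579 L

0.00758 L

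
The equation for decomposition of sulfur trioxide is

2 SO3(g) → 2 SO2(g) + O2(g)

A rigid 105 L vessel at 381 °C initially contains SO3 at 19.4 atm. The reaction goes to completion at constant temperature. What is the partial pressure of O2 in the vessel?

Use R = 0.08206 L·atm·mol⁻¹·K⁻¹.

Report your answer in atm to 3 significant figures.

n(SO3)₀ = PV/RT = (19.4 × 105) / (0.08206 × 654.15) = 37.95 mol
n(O2) = (1/2) × 37.95 = 18.98 mol
P(O2) = nRT/V = 18.98 × 0.08206 × 654.15 / 105 = 9.703 atm

9.70 atm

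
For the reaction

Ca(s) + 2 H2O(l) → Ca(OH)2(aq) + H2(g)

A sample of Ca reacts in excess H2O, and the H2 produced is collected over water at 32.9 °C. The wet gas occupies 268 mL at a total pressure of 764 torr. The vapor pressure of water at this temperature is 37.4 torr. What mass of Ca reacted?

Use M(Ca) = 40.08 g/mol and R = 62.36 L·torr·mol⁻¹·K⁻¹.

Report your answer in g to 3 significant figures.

0.409 g

P(H2) = 764 − 37.4 = 726.6 torr
n(H2) = PV/RT = (726.6 × 0.2680) / (62.36 × 306.05) = 0.01020 mol
n(Ca) = (1/1) × 0.01020 = 0.01020 mol
m(Ca) = 0.01020 × 40.08 = 0.4088 g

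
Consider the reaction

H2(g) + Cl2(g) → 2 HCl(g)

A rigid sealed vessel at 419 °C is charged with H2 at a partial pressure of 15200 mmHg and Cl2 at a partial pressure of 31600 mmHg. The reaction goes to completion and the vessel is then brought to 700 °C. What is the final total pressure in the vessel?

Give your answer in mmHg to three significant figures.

65800 mmHg

With V and T fixed, P_i ∝ n_i, so the mole ratios apply directly to partial pressures at 419 °C.
P(Cl2) required for 15200 mmHg of H2 = (1/1) × 15200 = 15200 mmHg; available 31600 mmHg, so H2 is limiting.
P(Cl2) remaining = 31600 − (1/1) × 15200 = 16400 mmHg
P(gaseous products) = (2)/1 × 15200 = 30400 mmHg
P_total at 419 °C = 16400 + 30400 = 46800 mmHg
Scaling to 700 °C: P = 46800 × 973.15/692.15 = 65800 mmHg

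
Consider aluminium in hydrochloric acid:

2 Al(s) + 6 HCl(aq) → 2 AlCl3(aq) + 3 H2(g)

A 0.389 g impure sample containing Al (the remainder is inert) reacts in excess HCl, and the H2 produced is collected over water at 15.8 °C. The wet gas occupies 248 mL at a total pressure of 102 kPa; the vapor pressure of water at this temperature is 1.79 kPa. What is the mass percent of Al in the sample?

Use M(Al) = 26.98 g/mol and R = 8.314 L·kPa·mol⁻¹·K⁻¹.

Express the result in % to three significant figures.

P(H2) = 102 − 1.79 = 100.2 kPa
n(H2) = PV/RT = (100.2 × 0.2480) / (8.314 × 288.95) = 0.01034 mol
n(Al) = (2/3) × 0.01034 = 0.006893 mol
m(Al) = 0.006893 × 26.98 = 0.1860 g
%Al = 0.1860 / 0.389 × 100 = 47.81%

47.8 %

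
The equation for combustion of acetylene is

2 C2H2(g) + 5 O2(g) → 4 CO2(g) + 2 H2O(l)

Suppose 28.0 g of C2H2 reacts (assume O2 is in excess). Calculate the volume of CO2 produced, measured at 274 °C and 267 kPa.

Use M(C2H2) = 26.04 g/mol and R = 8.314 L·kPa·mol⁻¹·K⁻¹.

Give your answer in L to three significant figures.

n(C2H2) = 28.00 / 26.04 = 1.075 mol
n(CO2) = (4/2) × 1.075 = 2.150 mol
V = nRT/P = 2.150 × 8.314 × 547.15 / 267 = 36.63 L

36.6 L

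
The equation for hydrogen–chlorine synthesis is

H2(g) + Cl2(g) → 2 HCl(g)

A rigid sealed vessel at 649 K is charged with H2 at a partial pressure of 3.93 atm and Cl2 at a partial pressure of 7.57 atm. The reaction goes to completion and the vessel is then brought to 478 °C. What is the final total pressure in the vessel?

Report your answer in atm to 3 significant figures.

13.3 atm

At constant V, partial pressures at 649 K are proportional to moles, so apply stoichiometry directly to pressures.
P(Cl2) required for 3.93 atm of H2 = (1/1) × 3.93 = 3.930 atm; available 7.57 atm, so H2 is limiting.
P(Cl2) remaining = 7.57 − (1/1) × 3.93 = 3.640 atm
P(gaseous products) = (2)/1 × 3.93 = 7.860 atm
P_total at 649 K = 3.640 + 7.860 = 11.50 atm
Scaling to 478 °C: P = 11.50 × 751.15/649 = 13.31 atm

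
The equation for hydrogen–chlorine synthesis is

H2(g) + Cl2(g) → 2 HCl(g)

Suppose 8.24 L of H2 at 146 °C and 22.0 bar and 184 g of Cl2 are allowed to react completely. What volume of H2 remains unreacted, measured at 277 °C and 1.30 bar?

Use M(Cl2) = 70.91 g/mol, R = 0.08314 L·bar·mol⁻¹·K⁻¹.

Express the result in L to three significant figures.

91.7 L

n(H2) = PV/RT = (22.0 × 8.24) / (0.08314 × 419.15) = 5.202 mol
n(Cl2) = 184 / 70.91 = 2.595 mol
For 5.202 mol H2, stoichiometry requires (1/1) × 5.202 = 5.202 mol Cl2; 2.595 mol is available, so Cl2 is limiting.
n(H2) consumed = (1/1) × 2.595 = 2.595 mol; remaining = 5.202 − 2.595 = 2.607 mol
V(H2) = nRT/P = 2.607 × 0.08314 × 550.15 / 1.30 = 91.73 L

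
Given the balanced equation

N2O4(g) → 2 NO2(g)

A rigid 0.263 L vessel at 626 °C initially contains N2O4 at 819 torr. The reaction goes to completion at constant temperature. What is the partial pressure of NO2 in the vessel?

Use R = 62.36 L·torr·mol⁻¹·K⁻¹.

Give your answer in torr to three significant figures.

n(N2O4)₀ = PV/RT = (819 × 0.263) / (62.36 × 899.15) = 0.003842 mol
n(NO2) = (2/1) × 0.003842 = 0.007684 mol
P(NO2) = nRT/V = 0.007684 × 62.36 × 899.15 / 0.263 = 1638 torr

1640 torr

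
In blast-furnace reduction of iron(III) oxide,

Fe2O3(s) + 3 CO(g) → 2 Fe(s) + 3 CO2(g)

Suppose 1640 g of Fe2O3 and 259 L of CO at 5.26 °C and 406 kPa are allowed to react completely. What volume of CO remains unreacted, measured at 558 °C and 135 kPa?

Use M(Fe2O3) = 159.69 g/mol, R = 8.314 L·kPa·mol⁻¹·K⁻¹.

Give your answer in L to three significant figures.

748 L

n(Fe2O3) = 1640 / 159.69 = 10.27 mol
n(CO) = PV/RT = (406 × 259) / (8.314 × 278.41) = 45.43 mol
For 10.27 mol Fe2O3, stoichiometry requires (3/1) × 10.27 = 30.81 mol CO; 45.43 mol is available, so Fe2O3 is limiting.
n(CO) consumed = (3/1) × 10.27 = 30.81 mol; remaining = 45.43 − 30.81 = 14.62 mol
V(CO) = nRT/P = 14.62 × 8.314 × 831.15 / 135 = 748.3 L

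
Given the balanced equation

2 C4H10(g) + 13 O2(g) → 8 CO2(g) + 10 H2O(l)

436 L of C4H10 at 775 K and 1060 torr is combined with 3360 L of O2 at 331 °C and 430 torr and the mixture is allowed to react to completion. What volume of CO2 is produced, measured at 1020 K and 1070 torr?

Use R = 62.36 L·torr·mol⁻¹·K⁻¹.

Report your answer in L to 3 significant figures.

n(C4H10) = PV/RT = (1060 × 436) / (62.36 × 775) = 9.563 mol
n(O2) = PV/RT = (430 × 3360) / (62.36 × 604.15) = 38.35 mol
For 9.563 mol C4H10, stoichiometry requires (13/2) × 9.563 = 62.16 mol O2; 38.35 mol is available, so O2 is limiting.
n(CO2) = (8/13) × 38.35 = 23.60 mol
V(CO2) = nRT/P = 23.60 × 62.36 × 1020 / 1070 = 1403 L

1400 L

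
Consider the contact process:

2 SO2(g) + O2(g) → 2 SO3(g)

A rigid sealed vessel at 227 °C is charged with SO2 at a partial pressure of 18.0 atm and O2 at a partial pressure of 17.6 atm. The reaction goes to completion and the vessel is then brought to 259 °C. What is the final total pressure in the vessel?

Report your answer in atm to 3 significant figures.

With V and T fixed, P_i ∝ n_i, so the mole ratios apply directly to partial pressures at 227 °C.
P(O2) required for 18.0 atm of SO2 = (1/2) × 18.0 = 9.000 atm; available 17.6 atm, so SO2 is limiting.
P(O2) remaining = 17.6 − (1/2) × 18.0 = 8.600 atm
P(gaseous products) = (2)/2 × 18.0 = 18.00 atm
P_total at 227 °C = 8.600 + 18.00 = 26.60 atm
Scaling to 259 °C: P = 26.60 × 532.15/500.15 = 28.30 atm

28.3 atm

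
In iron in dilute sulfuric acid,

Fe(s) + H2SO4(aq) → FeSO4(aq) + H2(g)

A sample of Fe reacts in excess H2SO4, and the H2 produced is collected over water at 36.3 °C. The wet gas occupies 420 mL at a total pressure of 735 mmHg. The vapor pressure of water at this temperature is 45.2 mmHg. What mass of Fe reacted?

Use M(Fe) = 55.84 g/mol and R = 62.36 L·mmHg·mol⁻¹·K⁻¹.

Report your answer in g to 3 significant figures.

P(H2) = 735 − 45.2 = 689.8 mmHg
n(H2) = PV/RT = (689.8 × 0.4200) / (62.36 × 309.45) = 0.01501 mol
n(Fe) = (1/1) × 0.01501 = 0.01501 mol
m(Fe) = 0.01501 × 55.84 = 0.8382 g

0.838 g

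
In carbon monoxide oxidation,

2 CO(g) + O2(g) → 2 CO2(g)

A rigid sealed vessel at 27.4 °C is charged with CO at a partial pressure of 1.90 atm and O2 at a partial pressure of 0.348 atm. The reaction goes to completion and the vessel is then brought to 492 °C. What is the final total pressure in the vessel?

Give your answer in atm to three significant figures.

At constant V, partial pressures at 27.4 °C are proportional to moles, so apply stoichiometry directly to pressures.
P(O2) required for 1.90 atm of CO = (1/2) × 1.90 = 0.9500 atm; available 0.348 atm, so O2 is limiting.
P(CO) remaining = 1.90 − (2/1) × 0.348 = 1.204 atm
P(gaseous products) = (2)/1 × 0.348 = 0.6960 atm
P_total at 27.4 °C = 1.204 + 0.6960 = 1.900 atm
Scaling to 492 °C: P = 1.900 × 765.15/300.55 = 4.837 atm

4.84 atm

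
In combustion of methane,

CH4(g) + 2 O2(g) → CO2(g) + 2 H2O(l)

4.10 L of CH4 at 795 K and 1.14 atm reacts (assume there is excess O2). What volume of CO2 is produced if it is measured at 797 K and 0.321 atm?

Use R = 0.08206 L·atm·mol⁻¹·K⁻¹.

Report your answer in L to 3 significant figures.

14.6 L

n(CH4) = PV/RT = (1.14 × 4.10) / (0.08206 × 795) = 0.07165 mol
n(CO2) = (1/1) × 0.07165 = 0.07165 mol
V = nRT/P = 0.07165 × 0.08206 × 797 / 0.321 = 14.60 L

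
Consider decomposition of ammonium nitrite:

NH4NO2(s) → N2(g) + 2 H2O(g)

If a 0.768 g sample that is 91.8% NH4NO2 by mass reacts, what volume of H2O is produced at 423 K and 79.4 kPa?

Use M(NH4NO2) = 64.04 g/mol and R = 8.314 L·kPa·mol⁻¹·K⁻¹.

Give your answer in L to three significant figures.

0.975 L

mass of NH4NO2 = 0.768 × 91.8/100 = 0.7050 g
n(NH4NO2) = 0.7050 / 64.04 = 0.01101 mol
n(H2O) = (2/1) × 0.01101 = 0.02202 mol
V = nRT/P = 0.02202 × 8.314 × 423 / 79.4 = 0.9753 L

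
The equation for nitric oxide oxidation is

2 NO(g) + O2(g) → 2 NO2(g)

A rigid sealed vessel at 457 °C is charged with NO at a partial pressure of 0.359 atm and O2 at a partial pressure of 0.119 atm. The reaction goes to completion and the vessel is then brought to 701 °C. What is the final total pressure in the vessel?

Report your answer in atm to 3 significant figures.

At constant V, partial pressures at 457 °C are proportional to moles, so apply stoichiometry directly to pressures.
P(O2) required for 0.359 atm of NO = (1/2) × 0.359 = 0.1795 atm; available 0.119 atm, so O2 is limiting.
P(NO) remaining = 0.359 − (2/1) × 0.119 = 0.1210 atm
P(gaseous products) = (2)/1 × 0.119 = 0.2380 atm
P_total at 457 °C = 0.1210 + 0.2380 = 0.3590 atm
Scaling to 701 °C: P = 0.3590 × 974.15/730.15 = 0.4790 atm

0.479 atm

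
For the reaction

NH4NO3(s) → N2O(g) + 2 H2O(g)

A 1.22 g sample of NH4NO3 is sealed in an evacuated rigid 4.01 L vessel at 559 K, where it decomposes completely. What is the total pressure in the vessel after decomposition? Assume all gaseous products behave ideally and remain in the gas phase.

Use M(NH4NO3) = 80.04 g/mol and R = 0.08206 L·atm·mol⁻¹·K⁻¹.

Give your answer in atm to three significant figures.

n(NH4NO3) = 1.22 / 80.04 = 0.01524 mol
n(gas produced) = (3/1) × 0.01524 = 0.04572 mol
P = nRT/V = 0.04572 × 0.08206 × 559 / 4.01 = 0.5230 atm

0.523 atm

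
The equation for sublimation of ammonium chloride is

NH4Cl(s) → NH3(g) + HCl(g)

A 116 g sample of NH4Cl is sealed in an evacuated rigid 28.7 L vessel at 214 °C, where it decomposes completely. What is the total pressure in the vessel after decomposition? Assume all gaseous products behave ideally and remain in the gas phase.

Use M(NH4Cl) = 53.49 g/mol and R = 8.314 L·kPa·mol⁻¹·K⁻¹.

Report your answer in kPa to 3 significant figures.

612 kPa

n(NH4Cl) = 116 / 53.49 = 2.169 mol
n(gas produced) = (2/1) × 2.169 = 4.338 mol
P = nRT/V = 4.338 × 8.314 × 487.15 / 28.7 = 612.2 kPa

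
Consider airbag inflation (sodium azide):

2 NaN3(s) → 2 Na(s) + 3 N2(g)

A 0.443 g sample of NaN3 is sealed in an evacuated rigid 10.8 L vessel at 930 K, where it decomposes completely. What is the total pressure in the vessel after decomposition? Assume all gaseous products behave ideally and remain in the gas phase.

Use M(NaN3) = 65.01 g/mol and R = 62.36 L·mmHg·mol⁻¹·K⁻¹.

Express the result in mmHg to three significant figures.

n(NaN3) = 0.443 / 65.01 = 0.006814 mol
n(gas produced) = (3/2) × 0.006814 = 0.01022 mol
P = nRT/V = 0.01022 × 62.36 × 930 / 10.8 = 54.88 mmHg

54.9 mmHg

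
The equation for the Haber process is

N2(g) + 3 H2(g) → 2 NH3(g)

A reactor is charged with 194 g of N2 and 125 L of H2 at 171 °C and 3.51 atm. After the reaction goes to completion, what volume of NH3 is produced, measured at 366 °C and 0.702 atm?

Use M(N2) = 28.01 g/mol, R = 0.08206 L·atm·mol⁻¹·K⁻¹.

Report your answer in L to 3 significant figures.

n(N2) = 194 / 28.01 = 6.926 mol
n(H2) = PV/RT = (3.51 × 125) / (0.08206 × 444.15) = 12.04 mol
For 6.926 mol N2, stoichiometry requires (3/1) × 6.926 = 20.78 mol H2; 12.04 mol is available, so H2 is limiting.
n(NH3) = (2/3) × 12.04 = 8.027 mol
V(NH3) = nRT/P = 8.027 × 0.08206 × 639.15 / 0.702 = 599.7 L

600 L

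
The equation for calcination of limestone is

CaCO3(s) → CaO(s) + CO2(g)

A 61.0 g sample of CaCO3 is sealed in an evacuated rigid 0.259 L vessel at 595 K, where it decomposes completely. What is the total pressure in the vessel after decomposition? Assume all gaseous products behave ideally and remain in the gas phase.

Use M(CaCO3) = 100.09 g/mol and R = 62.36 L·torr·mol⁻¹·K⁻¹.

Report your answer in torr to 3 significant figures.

87300 torr

n(CaCO3) = 61.0 / 100.09 = 0.6095 mol
n(gas produced) = (1/1) × 0.6095 = 0.6095 mol
P = nRT/V = 0.6095 × 62.36 × 595 / 0.259 = 87320 torr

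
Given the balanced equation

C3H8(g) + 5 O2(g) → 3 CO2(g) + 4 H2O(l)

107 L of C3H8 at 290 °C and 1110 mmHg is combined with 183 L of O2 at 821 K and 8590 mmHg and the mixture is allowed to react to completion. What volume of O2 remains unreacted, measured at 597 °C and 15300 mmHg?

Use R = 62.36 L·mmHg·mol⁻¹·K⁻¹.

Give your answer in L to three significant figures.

48.9 L

n(C3H8) = PV/RT = (1110 × 107) / (62.36 × 563.15) = 3.382 mol
n(O2) = PV/RT = (8590 × 183) / (62.36 × 821) = 30.70 mol
For 3.382 mol C3H8, stoichiometry requires (5/1) × 3.382 = 16.91 mol O2; 30.70 mol is available, so C3H8 is limiting.
n(O2) consumed = (5/1) × 3.382 = 16.91 mol; remaining = 30.70 − 16.91 = 13.79 mol
V(O2) = nRT/P = 13.79 × 62.36 × 870.15 / 15300 = 48.91 L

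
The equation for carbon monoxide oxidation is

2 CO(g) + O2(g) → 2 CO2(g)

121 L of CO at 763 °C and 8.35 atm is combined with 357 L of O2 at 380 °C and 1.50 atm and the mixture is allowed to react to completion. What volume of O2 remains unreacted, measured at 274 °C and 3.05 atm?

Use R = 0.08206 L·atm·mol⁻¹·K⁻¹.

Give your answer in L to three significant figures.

59.6 L

n(CO) = PV/RT = (8.35 × 121) / (0.08206 × 1036.15) = 11.88 mol
n(O2) = PV/RT = (1.50 × 357) / (0.08206 × 653.15) = 9.991 mol
For 11.88 mol CO, stoichiometry requires (1/2) × 11.88 = 5.940 mol O2; 9.991 mol is available, so CO is limiting.
n(O2) consumed = (1/2) × 11.88 = 5.940 mol; remaining = 9.991 − 5.940 = 4.051 mol
V(O2) = nRT/P = 4.051 × 0.08206 × 547.15 / 3.05 = 59.63 L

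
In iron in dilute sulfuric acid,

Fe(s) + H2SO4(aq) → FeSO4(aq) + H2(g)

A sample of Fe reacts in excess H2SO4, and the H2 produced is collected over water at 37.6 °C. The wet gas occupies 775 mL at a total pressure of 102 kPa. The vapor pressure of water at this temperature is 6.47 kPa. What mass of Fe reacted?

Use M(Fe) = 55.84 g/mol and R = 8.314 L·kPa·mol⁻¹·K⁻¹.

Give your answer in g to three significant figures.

1.60 g

P(H2) = 102 − 6.47 = 95.53 kPa
n(H2) = PV/RT = (95.53 × 0.7750) / (8.314 × 310.75) = 0.02866 mol
n(Fe) = (1/1) × 0.02866 = 0.02866 mol
m(Fe) = 0.02866 × 55.84 = 1.600 g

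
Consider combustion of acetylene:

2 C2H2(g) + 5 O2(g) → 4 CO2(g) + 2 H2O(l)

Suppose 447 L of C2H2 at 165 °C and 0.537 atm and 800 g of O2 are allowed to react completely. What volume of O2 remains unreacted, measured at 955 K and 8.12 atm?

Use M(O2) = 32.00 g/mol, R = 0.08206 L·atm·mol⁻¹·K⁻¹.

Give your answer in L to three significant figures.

n(C2H2) = PV/RT = (0.537 × 447) / (0.08206 × 438.15) = 6.676 mol
n(O2) = 800 / 32.00 = 25.00 mol
For 6.676 mol C2H2, stoichiometry requires (5/2) × 6.676 = 16.69 mol O2; 25.00 mol is available, so C2H2 is limiting.
n(O2) consumed = (5/2) × 6.676 = 16.69 mol; remaining = 25.00 − 16.69 = 8.310 mol
V(O2) = nRT/P = 8.310 × 0.08206 × 955 / 8.12 = 80.20 L

80.2 L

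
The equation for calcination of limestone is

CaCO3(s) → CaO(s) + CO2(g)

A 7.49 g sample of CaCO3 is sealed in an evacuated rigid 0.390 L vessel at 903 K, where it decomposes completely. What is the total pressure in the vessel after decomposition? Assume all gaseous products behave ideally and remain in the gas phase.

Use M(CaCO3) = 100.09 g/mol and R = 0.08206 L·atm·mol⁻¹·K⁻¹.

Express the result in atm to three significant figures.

n(CaCO3) = 7.49 / 100.09 = 0.07483 mol
n(gas produced) = (1/1) × 0.07483 = 0.07483 mol
P = nRT/V = 0.07483 × 0.08206 × 903 / 0.390 = 14.22 atm

14.2 atm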